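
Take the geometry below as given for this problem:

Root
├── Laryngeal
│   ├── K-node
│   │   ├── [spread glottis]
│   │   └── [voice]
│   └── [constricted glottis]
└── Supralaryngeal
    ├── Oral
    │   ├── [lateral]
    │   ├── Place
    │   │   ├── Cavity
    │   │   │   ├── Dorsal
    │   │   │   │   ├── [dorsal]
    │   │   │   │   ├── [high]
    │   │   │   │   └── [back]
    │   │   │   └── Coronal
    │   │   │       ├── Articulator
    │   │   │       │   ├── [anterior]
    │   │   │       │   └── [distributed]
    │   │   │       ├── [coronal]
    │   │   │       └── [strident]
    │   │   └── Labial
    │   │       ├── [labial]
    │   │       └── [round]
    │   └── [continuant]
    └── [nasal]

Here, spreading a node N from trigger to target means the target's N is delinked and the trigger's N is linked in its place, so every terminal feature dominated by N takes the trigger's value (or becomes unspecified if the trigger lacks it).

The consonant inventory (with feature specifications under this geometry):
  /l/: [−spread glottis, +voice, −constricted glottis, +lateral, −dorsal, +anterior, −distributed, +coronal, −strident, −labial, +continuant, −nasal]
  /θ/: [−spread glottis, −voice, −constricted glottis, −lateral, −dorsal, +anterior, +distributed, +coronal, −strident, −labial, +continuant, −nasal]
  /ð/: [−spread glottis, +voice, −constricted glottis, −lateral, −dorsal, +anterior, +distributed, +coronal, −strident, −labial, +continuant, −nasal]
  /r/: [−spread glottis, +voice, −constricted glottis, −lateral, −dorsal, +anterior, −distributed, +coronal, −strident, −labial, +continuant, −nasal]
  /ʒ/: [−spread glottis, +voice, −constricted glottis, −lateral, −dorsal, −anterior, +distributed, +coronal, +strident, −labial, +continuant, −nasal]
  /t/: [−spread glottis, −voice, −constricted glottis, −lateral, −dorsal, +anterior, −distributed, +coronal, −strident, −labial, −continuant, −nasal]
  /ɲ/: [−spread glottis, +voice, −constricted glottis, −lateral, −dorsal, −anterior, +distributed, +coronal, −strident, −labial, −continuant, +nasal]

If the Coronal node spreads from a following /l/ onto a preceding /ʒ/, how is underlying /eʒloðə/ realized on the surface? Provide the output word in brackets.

[erloðə]

Terminals under Coronal in this geometry: [anterior], [distributed], [coronal], [strident].
After delinking /ʒ/'s Coronal and linking /l/'s, the affected terminals become [+anterior], [−distributed], [+coronal], [−strident]; [spread glottis], [voice], [constricted glottis], … (outside Coronal) are retained from /ʒ/.
This feature bundle is that of [r], so /eʒloðə/ surfaces as [erloðə].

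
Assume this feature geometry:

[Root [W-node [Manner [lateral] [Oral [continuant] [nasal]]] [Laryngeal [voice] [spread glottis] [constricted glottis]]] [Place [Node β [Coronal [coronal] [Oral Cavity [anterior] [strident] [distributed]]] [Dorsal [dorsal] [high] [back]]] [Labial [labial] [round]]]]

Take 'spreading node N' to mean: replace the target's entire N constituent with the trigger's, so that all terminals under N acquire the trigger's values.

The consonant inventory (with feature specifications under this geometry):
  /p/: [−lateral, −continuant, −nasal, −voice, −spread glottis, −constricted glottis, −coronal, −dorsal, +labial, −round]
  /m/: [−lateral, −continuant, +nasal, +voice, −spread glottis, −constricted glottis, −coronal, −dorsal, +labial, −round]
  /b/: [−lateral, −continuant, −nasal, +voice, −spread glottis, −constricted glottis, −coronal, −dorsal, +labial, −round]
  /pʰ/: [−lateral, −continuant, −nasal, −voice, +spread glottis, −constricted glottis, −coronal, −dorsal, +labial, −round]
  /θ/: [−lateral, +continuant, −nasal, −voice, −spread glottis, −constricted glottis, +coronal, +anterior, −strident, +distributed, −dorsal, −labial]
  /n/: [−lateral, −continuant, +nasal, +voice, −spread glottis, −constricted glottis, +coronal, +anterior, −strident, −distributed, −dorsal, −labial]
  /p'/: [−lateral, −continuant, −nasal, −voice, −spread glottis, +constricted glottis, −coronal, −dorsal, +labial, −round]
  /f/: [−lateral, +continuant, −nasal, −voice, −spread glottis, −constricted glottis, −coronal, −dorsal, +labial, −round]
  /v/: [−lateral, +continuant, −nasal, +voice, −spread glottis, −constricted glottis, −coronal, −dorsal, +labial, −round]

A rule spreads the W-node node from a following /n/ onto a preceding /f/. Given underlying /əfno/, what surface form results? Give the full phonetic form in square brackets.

[əmno]

Terminals under W-node in this geometry: [lateral], [continuant], [nasal], [voice], [spread glottis], [constricted glottis].
Spreading W-node from /n/ onto /f/ replaces those values with /n/'s: [−lateral], [−continuant], [+nasal], [+voice], [−spread glottis], [−constricted glottis]. Features outside W-node ([coronal], [dorsal], [labial], …) stay as in /f/.
The resulting bundle matches /m/ in the inventory; substituting it for /f/ gives [əmno].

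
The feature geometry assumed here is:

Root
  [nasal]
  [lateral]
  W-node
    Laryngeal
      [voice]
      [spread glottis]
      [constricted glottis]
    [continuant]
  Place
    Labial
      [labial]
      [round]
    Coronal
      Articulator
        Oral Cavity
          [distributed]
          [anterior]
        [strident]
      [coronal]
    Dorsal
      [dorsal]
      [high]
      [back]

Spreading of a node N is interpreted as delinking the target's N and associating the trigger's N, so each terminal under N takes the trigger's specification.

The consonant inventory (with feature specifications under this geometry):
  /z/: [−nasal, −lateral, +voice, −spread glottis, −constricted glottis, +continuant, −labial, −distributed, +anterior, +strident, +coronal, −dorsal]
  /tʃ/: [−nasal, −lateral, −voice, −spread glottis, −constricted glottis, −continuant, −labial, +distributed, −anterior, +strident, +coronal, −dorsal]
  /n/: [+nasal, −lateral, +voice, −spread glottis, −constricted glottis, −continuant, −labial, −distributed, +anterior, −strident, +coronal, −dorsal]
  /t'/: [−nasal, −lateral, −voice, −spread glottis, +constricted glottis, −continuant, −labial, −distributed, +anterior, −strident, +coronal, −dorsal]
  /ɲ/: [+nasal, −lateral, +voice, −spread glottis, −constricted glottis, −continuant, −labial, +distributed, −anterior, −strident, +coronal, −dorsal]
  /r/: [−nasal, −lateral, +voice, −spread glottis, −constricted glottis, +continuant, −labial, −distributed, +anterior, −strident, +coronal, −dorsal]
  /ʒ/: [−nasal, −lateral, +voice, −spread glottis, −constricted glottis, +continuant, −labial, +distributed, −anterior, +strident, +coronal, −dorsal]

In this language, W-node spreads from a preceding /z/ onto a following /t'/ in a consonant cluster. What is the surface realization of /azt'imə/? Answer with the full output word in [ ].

[azrimə]

The W-node node dominates the terminals [voice], [spread glottis], [constricted glottis], [continuant].
The target acquires /z/'s values for everything under W-node — [+voice], [−spread glottis], [−constricted glottis], [+continuant] — while keeping its own [nasal], [lateral], [labial], ….
The resulting bundle matches /r/ in the inventory; substituting it for /t'/ gives [azrimə].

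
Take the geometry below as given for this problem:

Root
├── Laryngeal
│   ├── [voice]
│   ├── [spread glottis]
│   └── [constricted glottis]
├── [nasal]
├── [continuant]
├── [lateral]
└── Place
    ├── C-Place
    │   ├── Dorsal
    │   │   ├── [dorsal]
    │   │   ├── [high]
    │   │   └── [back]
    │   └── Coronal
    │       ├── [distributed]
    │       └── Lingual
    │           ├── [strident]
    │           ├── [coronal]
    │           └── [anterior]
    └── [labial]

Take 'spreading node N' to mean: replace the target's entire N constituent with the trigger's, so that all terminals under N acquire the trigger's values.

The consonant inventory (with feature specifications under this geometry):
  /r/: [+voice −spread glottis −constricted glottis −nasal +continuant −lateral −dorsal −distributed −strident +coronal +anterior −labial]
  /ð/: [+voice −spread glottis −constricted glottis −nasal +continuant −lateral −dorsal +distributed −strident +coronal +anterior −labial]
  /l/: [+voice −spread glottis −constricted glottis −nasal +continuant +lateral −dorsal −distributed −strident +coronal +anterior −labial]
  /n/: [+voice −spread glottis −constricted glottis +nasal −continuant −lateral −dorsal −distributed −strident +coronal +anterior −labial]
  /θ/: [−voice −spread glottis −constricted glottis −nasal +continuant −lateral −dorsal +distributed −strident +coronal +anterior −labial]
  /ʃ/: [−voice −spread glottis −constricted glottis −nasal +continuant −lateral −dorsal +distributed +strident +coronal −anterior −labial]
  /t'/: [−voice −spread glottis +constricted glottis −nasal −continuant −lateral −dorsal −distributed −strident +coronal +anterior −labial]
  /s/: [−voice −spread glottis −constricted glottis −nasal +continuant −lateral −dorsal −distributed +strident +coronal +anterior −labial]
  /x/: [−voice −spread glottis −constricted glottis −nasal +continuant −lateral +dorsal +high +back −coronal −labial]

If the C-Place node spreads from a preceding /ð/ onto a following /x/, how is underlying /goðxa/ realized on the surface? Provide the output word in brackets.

C-Place immediately or transitively dominates [dorsal], [high], [back], [distributed], [strident], [coronal], [anterior].
After delinking /x/'s C-Place and linking /ð/'s, the affected terminals become [−dorsal], [+distributed], [−strident], [+coronal], [+anterior]; [voice], [spread glottis], [constricted glottis], … (outside C-Place) are retained from /x/.
The resulting bundle matches /θ/ in the inventory; substituting it for /x/ gives [goðθa].

[goðθa]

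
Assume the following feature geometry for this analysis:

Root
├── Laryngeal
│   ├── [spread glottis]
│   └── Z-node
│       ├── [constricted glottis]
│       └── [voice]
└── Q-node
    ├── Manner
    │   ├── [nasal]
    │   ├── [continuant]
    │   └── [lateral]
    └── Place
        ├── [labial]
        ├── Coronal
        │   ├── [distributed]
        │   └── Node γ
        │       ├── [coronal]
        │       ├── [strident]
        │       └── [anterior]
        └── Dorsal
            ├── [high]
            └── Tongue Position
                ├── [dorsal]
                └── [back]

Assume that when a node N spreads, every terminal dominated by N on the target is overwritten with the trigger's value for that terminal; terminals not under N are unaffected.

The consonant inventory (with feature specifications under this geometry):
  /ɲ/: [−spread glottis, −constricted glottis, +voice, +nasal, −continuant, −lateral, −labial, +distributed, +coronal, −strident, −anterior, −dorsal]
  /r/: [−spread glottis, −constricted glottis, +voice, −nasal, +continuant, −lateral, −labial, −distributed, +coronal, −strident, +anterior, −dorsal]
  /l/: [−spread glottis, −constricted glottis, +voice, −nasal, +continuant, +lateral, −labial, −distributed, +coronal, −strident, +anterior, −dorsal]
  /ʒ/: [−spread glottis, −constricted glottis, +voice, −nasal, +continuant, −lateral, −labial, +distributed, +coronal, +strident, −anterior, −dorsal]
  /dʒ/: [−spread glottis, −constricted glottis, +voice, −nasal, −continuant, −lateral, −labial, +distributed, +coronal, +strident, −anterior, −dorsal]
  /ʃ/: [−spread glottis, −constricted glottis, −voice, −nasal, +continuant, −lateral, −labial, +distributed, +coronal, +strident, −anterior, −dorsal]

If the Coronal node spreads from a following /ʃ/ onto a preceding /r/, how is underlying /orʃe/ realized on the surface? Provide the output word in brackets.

Coronal immediately or transitively dominates [distributed], [coronal], [strident], [anterior].
After delinking /r/'s Coronal and linking /ʃ/'s, the affected terminals become [+distributed], [+coronal], [+strident], [−anterior]; [spread glottis], [constricted glottis], [voice], … (outside Coronal) are retained from /r/.
Among the inventory, only /ʒ/ has exactly this specification, giving the surface form [oʒʃe].

[oʒʃe]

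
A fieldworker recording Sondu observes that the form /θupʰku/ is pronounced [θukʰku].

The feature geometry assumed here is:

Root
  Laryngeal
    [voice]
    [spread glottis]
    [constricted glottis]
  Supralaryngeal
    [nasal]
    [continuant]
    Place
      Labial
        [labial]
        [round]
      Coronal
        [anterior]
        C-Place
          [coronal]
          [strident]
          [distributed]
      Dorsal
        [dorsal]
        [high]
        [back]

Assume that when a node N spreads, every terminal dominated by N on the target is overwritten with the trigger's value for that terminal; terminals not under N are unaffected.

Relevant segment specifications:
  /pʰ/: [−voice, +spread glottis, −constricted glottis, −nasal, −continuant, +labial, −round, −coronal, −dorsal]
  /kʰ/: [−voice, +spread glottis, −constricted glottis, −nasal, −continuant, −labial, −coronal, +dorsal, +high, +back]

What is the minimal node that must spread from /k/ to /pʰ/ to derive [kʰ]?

The alternation /pʰ/ → [kʰ] changes [labial], [round], [dorsal], [high], [back] and nothing else.
These terminals are all dominated by Place, and no proper subconstituent of Place covers them all; Place is their lowest common ancestor.
If Place spreads, every terminal under it takes /k/'s value, producing [kʰ] as observed.
[spread glottis] stays as in /pʰ/ although /k/ differs there, so no node dominating it spread; among the remaining candidates Place is the lowest that derives the output.

Place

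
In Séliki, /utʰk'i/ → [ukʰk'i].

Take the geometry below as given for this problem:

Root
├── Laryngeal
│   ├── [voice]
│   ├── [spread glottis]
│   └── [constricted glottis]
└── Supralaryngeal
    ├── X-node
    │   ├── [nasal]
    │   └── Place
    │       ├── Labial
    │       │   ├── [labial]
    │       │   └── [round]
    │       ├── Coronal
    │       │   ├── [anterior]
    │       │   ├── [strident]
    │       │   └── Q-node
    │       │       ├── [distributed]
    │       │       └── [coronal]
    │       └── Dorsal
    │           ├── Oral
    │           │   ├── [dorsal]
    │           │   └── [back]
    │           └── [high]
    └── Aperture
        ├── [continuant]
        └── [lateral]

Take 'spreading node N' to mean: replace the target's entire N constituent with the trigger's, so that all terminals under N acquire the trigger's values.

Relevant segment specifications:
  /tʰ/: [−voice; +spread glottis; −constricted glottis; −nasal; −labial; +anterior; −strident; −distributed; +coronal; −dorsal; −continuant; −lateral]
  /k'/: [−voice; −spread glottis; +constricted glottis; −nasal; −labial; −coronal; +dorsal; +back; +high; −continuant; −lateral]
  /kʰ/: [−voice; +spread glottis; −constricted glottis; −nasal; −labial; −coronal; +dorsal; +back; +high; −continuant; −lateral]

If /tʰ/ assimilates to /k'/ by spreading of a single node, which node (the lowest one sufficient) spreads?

The alternation /tʰ/ → [kʰ] changes [coronal], [anterior], [distributed], [strident], [dorsal], [high], [back] and nothing else.
The smallest constituent containing every changed terminal is Place — each of its daughters lacks at least one of the affected features.
Spreading Place from /k'/ overwrites each of those terminals with /k'/'s values, yielding exactly [kʰ].
[spread glottis], [constricted glottis] stay as in /tʰ/ although /k'/ differs there, so no node dominating them spread; among the remaining candidates Place is the lowest that derives the output.

Place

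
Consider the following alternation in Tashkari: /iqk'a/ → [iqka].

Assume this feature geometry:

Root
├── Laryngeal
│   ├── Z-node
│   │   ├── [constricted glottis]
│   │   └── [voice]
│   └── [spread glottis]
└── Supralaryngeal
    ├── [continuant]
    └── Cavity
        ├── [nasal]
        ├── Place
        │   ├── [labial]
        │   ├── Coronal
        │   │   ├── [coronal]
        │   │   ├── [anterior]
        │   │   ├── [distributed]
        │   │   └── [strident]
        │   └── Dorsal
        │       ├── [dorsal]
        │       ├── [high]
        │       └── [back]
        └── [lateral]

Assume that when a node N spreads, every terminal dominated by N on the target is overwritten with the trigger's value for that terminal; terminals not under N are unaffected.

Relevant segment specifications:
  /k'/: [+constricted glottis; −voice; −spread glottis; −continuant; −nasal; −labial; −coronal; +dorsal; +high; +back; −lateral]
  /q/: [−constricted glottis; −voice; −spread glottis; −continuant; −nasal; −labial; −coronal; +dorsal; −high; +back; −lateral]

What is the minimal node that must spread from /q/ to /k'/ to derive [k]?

[constricted glottis]

Comparing /k'/ with its surface form [k], the only feature that changes is [constricted glottis].
With a single altered terminal, the smallest constituent that could spread is that terminal — [constricted glottis].
[high] stays as in /k'/ although /q/ differs there, so no node dominating it spread; among the remaining candidates [constricted glottis] is the lowest that derives the output.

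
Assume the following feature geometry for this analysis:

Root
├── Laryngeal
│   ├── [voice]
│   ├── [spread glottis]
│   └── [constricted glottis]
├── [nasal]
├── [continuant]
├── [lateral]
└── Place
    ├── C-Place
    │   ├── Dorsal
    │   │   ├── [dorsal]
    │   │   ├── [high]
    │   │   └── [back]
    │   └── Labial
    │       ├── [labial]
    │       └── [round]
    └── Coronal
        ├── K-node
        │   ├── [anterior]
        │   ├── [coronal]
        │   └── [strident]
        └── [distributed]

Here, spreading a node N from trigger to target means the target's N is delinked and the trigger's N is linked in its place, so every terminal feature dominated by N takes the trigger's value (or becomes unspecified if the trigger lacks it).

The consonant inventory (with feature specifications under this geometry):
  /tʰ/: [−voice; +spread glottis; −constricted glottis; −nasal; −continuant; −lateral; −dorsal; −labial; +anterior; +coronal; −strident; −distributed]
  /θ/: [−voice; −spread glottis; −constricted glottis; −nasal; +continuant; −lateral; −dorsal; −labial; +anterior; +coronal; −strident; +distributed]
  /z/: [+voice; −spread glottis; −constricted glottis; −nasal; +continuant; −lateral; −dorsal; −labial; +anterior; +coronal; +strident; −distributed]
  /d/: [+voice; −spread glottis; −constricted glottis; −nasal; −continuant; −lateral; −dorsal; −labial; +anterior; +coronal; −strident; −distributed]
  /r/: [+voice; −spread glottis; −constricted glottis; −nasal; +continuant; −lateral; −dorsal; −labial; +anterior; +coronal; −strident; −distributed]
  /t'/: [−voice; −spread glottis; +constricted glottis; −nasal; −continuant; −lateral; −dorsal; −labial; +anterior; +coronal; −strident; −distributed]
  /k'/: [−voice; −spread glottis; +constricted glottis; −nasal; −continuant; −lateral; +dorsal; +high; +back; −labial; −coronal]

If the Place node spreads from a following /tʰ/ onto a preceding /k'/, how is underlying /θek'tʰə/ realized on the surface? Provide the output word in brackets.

Terminals under Place in this geometry: [dorsal], [high], [back], [labial], [round], [anterior], [coronal], [strident], [distributed].
Spreading Place from /tʰ/ onto /k'/ replaces those values with /tʰ/'s: [−dorsal], [−labial], [+anterior], [+coronal], [−strident], [−distributed]. Features outside Place ([voice], [spread glottis], [constricted glottis], …) stay as in /k'/.
This feature bundle is that of [t'], so /θek'tʰə/ surfaces as [θet'tʰə].

[θet'tʰə]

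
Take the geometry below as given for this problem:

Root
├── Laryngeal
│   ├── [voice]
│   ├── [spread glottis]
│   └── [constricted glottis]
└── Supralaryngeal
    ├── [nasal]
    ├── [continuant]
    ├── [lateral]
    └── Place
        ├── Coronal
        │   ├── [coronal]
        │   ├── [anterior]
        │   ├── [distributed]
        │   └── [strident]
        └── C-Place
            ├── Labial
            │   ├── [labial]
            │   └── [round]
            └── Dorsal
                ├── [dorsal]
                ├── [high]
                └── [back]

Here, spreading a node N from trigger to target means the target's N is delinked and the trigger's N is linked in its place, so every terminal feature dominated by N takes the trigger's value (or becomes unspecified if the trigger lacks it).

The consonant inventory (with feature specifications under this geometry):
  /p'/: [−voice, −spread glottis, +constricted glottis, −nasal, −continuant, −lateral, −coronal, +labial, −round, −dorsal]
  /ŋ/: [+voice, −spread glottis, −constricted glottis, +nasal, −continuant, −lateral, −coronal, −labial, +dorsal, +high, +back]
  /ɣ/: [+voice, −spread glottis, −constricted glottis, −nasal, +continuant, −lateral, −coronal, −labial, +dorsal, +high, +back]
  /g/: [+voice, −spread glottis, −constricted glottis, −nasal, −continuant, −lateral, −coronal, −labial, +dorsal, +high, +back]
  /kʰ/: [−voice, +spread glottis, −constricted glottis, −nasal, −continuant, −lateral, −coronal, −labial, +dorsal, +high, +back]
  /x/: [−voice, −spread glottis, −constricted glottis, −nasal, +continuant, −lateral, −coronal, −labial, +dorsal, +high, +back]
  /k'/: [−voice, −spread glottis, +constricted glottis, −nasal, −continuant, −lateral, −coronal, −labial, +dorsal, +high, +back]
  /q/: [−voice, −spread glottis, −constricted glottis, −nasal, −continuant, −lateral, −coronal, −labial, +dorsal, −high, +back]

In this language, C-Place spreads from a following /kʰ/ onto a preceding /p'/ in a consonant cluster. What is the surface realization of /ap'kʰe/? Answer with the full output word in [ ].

The C-Place node dominates the terminals [labial], [round], [dorsal], [high], [back].
The target acquires /kʰ/'s values for everything under C-Place — [−labial], [+dorsal], [+high], [+back] — while keeping its own [voice], [spread glottis], [constricted glottis], ….
This feature bundle is that of [k'], so /ap'kʰe/ surfaces as [ak'kʰe].

[ak'kʰe]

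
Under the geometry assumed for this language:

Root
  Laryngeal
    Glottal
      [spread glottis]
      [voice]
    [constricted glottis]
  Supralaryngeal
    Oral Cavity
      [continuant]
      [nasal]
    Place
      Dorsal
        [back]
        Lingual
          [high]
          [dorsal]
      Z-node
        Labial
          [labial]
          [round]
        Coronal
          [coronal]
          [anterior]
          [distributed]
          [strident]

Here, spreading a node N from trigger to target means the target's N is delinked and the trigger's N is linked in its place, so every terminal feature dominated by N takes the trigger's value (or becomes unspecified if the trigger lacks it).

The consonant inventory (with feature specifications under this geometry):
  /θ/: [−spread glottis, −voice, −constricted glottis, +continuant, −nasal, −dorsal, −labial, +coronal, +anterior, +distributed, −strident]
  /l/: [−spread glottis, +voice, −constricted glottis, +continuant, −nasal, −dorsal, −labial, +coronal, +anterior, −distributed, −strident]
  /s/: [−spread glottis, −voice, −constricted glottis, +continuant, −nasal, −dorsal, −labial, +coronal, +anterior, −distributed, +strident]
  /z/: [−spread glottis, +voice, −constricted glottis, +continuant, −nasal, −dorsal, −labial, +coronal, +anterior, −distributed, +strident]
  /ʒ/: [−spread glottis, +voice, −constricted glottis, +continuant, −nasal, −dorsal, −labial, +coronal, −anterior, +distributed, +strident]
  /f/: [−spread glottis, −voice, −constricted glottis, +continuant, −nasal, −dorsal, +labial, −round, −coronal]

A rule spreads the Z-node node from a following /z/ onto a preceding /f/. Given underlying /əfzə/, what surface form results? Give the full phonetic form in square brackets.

Terminals under Z-node in this geometry: [labial], [round], [coronal], [anterior], [distributed], [strident].
Spreading Z-node from /z/ onto /f/ replaces those values with /z/'s: [−labial], [+coronal], [+anterior], [−distributed], [+strident]. Features outside Z-node ([spread glottis], [voice], [constricted glottis], …) stay as in /f/.
This feature bundle is that of [s], so /əfzə/ surfaces as [əszə].

[əszə]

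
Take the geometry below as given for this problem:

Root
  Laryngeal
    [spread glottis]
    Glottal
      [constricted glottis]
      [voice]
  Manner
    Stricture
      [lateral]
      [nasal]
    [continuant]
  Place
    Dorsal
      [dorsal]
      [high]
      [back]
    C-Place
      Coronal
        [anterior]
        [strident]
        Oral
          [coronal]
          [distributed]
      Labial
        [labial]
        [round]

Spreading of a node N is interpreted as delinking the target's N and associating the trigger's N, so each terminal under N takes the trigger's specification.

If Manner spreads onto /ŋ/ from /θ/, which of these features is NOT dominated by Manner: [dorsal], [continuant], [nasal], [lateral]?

[dorsal]

The terminals dominated by Manner are [lateral], [nasal], [continuant].
Spreading Manner replaces [continuant], [lateral], [nasal] with the trigger's values, since each sits inside the Manner constituent.
[dorsal] attaches under Dorsal, not under Manner, so /ŋ/ retains its own value for [dorsal].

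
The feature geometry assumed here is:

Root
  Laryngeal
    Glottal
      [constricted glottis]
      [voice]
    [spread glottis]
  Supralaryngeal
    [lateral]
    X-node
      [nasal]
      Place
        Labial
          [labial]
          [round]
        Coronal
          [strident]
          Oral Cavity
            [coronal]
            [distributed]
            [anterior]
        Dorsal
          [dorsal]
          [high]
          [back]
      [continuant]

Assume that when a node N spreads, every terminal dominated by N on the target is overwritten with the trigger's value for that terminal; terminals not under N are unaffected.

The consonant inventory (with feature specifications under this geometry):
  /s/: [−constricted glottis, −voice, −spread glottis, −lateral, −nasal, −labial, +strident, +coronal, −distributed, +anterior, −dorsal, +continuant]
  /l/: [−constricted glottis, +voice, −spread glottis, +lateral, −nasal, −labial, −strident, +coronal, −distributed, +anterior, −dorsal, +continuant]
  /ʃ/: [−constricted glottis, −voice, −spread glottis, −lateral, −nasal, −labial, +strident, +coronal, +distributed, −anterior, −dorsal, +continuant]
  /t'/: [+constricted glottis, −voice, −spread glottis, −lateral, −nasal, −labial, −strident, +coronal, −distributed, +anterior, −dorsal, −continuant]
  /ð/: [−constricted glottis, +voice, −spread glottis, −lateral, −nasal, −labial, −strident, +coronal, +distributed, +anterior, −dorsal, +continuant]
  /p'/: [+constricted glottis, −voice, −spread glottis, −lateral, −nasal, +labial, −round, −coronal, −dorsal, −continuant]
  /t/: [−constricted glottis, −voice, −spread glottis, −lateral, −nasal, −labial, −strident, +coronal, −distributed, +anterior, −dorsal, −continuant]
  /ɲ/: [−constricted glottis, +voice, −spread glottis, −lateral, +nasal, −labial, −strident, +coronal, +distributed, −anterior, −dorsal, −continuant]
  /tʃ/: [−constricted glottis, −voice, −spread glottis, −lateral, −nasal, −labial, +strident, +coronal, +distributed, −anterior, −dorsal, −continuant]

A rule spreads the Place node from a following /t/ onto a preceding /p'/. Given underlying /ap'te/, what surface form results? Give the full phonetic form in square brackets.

The Place node dominates the terminals [labial], [round], [strident], [coronal], [distributed], [anterior], [dorsal], [high], [back].
The target acquires /t/'s values for everything under Place — [−labial], [−strident], [+coronal], [−distributed], [+anterior], [−dorsal] — while keeping its own [constricted glottis], [voice], [spread glottis], ….
The resulting bundle matches /t'/ in the inventory; substituting it for /p'/ gives [at'te].

[at'te]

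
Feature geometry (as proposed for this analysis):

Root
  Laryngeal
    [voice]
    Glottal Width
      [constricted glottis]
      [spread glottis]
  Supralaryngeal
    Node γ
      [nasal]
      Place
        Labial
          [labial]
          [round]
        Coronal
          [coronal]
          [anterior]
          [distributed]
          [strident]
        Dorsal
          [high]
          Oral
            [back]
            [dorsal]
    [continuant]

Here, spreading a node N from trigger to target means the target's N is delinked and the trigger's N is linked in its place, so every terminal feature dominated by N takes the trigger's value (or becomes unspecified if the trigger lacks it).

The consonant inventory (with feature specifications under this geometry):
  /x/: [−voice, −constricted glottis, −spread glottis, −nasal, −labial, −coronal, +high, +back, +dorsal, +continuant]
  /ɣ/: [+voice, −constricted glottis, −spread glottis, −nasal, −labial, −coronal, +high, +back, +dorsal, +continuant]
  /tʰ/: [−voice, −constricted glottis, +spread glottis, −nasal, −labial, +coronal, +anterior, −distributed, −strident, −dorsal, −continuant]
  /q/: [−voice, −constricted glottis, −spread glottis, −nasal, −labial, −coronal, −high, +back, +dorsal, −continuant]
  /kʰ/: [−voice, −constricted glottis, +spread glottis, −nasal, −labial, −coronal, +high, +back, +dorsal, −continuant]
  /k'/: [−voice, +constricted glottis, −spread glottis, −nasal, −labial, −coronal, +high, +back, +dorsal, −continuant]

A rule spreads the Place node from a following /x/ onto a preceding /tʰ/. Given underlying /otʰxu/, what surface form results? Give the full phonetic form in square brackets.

[okʰxu]

The Place node dominates the terminals [labial], [round], [coronal], [anterior], [distributed], [strident], [high], [back], [dorsal].
After delinking /tʰ/'s Place and linking /x/'s, the affected terminals become [−labial], [−coronal], [+high], [+back], [+dorsal]; [voice], [constricted glottis], [spread glottis], … (outside Place) are retained from /tʰ/.
The resulting bundle matches /kʰ/ in the inventory; substituting it for /tʰ/ gives [okʰxu].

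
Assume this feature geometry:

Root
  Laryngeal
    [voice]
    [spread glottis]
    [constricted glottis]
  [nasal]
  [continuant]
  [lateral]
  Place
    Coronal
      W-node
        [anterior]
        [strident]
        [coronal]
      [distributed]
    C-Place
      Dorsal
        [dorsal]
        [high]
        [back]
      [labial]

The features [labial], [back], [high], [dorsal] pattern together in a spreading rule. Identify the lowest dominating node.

[labial] is immediately dominated by C-Place.
[back] is immediately dominated by Dorsal.
[high] is immediately dominated by Dorsal.
[dorsal] is immediately dominated by Dorsal.
The listed terminals split across distinct daughters of C-Place, so C-Place itself is the smallest node containing them all.

C-Place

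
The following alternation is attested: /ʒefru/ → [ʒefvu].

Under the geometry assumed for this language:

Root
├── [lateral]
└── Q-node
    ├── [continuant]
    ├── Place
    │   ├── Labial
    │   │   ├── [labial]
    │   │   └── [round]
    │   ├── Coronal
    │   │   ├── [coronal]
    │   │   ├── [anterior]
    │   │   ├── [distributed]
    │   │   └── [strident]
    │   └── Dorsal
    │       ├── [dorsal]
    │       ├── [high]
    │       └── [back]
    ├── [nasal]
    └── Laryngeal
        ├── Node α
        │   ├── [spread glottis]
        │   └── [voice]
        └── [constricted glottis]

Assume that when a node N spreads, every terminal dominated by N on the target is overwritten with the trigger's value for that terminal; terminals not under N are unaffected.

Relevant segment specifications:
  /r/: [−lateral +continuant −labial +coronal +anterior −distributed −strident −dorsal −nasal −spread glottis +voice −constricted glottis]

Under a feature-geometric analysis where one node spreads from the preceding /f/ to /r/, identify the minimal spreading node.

The alternation /r/ → [v] changes [labial], [round], [coronal], [anterior], [distributed], [strident] and nothing else.
Tracing each changed feature up the tree, the paths first meet at Place; any lower node misses at least one of them.
Delinking /r/'s Place and associating /f/'s Place gives precisely the feature bundle of [v].
Since [voice] is preserved even though /f/ disagrees there, no node above Place spread.

Place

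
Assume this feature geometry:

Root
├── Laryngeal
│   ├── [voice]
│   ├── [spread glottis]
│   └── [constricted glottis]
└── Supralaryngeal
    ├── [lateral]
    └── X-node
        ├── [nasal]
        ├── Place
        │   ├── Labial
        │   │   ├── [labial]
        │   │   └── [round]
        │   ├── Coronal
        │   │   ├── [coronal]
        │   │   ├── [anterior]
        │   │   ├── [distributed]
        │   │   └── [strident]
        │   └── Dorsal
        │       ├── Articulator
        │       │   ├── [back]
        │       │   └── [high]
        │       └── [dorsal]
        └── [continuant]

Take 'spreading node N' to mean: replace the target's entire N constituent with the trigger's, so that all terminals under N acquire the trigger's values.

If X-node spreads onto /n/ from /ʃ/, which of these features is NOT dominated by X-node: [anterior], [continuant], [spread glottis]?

[spread glottis]

Under this geometry, X-node contains [nasal], [labial], [round], [coronal], [anterior], [distributed], [strident], [back], [high], [dorsal], [continuant].
Spreading X-node replaces [continuant], [anterior] with the trigger's values, since each sits inside the X-node constituent.
[spread glottis] is not within the X-node subtree (it hangs from Laryngeal), so /n/'s [spread glottis] value survives.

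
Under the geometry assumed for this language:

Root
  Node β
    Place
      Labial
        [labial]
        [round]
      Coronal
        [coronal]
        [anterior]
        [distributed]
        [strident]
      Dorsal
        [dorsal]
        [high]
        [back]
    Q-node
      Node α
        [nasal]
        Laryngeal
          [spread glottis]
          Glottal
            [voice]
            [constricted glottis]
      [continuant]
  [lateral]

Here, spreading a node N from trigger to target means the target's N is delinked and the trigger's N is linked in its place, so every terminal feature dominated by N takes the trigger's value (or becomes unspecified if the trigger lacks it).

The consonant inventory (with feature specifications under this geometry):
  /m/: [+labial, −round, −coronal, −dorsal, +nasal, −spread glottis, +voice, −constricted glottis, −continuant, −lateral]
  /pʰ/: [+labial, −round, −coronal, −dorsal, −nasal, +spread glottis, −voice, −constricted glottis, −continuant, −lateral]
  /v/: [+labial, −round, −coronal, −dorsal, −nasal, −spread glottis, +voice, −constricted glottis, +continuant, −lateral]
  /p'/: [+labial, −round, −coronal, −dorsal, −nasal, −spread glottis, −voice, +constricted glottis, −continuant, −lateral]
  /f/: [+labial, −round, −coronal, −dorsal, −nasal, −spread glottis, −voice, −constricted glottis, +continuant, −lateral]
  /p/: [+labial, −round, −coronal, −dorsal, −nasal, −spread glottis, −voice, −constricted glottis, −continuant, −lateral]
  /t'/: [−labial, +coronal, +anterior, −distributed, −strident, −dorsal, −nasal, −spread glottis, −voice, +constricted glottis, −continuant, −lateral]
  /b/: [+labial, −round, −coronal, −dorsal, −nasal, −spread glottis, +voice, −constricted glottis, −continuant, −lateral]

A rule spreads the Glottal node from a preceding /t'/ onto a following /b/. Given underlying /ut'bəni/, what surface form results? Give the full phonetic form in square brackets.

Terminals under Glottal in this geometry: [voice], [constricted glottis].
After delinking /b/'s Glottal and linking /t'/'s, the affected terminals become [−voice], [+constricted glottis]; [labial], [round], [coronal], … (outside Glottal) are retained from /b/.
This feature bundle is that of [p'], so /ut'bəni/ surfaces as [ut'p'əni].

[ut'p'əni]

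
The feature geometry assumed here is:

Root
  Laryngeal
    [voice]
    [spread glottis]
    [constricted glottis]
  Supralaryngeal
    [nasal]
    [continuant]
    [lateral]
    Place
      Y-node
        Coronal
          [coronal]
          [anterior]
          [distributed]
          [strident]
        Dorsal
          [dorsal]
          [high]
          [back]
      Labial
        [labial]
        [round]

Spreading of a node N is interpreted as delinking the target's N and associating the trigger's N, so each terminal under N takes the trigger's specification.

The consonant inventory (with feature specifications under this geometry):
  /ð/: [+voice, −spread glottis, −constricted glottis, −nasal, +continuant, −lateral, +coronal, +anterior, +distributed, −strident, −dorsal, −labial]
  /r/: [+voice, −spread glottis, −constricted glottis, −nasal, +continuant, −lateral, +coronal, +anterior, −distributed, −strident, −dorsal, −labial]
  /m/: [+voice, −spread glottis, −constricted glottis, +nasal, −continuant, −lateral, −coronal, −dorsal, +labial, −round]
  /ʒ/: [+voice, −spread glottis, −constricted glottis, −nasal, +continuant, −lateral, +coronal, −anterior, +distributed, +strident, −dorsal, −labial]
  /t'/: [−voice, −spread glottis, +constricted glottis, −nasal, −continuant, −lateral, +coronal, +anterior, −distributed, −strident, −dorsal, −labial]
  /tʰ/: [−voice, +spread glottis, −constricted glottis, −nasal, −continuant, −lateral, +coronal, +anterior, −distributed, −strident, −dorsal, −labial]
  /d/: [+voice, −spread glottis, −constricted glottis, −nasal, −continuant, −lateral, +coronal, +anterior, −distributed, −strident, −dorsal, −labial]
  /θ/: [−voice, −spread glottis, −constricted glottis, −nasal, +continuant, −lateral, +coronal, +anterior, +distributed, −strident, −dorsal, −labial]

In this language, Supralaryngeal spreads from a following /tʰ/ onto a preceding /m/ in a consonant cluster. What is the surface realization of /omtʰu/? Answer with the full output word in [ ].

[odtʰu]

Supralaryngeal immediately or transitively dominates [nasal], [continuant], [lateral], [coronal], [anterior], [distributed], [strident], [dorsal], [high], [back], [labial], [round].
After delinking /m/'s Supralaryngeal and linking /tʰ/'s, the affected terminals become [−nasal], [−continuant], [−lateral], [+coronal], [+anterior], [−distributed], [−strident], [−dorsal], [−labial]; [voice], [spread glottis], [constricted glottis] (outside Supralaryngeal) are retained from /m/.
The resulting bundle matches /d/ in the inventory; substituting it for /m/ gives [odtʰu].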